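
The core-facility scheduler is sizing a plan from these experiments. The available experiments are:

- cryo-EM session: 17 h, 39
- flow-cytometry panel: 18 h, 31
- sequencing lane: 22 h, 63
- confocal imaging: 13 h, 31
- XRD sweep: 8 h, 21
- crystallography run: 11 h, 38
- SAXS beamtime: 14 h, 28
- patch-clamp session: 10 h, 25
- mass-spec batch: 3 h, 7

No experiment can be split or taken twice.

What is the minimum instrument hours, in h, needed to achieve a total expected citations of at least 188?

71

Look for the lowest-instrument combination reaching 188.
cryo-EM session + sequencing lane + confocal imaging + XRD sweep + crystallography run reaches 192 using 71 h.
Below 71 h the best achievable stays under 188.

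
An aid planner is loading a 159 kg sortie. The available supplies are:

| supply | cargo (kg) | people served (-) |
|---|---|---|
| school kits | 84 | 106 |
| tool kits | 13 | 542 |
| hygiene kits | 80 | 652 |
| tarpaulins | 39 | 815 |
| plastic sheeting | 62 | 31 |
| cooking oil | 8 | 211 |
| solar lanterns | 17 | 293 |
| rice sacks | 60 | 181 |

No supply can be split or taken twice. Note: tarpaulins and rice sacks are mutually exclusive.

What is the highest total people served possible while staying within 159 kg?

2513

Ranking by ratio (people served/kg): tool kits 41.69, cooking oil 26.38, tarpaulins 20.90.
Tool kits + hygiene kits + tarpaulins + cooking oil + solar lanterns uses 157 of the 159 kg and totals 2513.
The closest alternative, tool kits + hygiene kits + tarpaulins + solar lanterns, reaches only 2302.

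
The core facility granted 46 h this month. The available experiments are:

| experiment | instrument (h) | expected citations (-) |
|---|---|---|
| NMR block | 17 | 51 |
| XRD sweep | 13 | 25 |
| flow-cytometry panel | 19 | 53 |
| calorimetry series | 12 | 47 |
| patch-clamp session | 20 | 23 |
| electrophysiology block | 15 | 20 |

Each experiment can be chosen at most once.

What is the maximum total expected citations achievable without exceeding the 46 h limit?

Taking the top-ratio experiments first gives NMR block + XRD sweep + calorimetry series for 123 (42 h).
Dropping NMR block frees 17 h; slotting in flow-cytometry panel (19 h) lifts the total to 125 at 44 h.

125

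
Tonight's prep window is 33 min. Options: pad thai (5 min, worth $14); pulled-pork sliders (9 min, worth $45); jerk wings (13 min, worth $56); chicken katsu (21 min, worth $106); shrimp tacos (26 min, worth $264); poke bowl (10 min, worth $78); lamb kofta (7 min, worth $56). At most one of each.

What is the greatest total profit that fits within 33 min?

Taking shrimp tacos + lamb kofta: 33 min used, 320 in profit.
Runner-up pad thai + shrimp tacos tops out at 278.

320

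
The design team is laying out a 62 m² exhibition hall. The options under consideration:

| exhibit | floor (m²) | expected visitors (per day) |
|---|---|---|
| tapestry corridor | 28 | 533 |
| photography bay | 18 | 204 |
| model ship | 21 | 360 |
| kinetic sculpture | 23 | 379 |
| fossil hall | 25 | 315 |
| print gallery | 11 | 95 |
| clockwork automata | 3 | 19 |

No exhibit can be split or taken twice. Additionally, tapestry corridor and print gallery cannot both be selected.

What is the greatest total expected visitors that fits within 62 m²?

943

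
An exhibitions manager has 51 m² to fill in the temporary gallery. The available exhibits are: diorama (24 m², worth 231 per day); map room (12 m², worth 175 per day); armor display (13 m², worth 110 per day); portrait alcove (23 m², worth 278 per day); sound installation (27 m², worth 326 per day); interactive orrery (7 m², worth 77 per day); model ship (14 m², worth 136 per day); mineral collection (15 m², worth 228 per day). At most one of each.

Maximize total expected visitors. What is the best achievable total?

681

Ranking by ratio (expected visitors/m²): mineral collection 15.20, map room 14.58, portrait alcove 12.09, sound installation 12.07.
Taking map room + portrait alcove + mineral collection: 50 m² used, 681 in expected visitors.
Runner-up diorama + map room + mineral collection tops out at 634.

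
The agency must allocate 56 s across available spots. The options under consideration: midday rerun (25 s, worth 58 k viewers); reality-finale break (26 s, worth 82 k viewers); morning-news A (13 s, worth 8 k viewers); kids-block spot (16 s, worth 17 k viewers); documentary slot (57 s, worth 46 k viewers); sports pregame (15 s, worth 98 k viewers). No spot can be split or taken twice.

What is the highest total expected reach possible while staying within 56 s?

188

Taking reality-finale break + morning-news A + sports pregame: 54 s used, 188 in expected reach.
Nothing else within 56 s beats 188.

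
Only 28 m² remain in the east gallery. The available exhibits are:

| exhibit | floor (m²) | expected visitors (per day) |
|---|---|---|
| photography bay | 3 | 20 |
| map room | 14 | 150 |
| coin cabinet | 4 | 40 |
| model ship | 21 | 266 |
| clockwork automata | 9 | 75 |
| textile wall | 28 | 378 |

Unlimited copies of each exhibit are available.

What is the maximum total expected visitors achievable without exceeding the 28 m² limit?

378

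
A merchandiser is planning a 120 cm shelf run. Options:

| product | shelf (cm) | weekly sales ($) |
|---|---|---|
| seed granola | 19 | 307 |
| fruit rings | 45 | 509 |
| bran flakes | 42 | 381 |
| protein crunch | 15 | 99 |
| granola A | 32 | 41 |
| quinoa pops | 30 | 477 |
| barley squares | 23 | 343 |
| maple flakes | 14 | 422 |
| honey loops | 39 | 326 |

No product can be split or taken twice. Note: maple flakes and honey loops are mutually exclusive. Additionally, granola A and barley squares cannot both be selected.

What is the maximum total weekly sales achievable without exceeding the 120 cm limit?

1751

Ranking by ratio (weekly sales/cm): maple flakes 30.14, seed granola 16.16, quinoa pops 15.90.
Taking the top-ratio products first gives seed granola + protein crunch + quinoa pops + barley squares + maple flakes for 1648 (101 cm).
Replace seed granola and protein crunch with fruit rings: the trade gains 103 net, giving 1751 at 112 cm.
Nothing else feasible within 120 cm beats 1751.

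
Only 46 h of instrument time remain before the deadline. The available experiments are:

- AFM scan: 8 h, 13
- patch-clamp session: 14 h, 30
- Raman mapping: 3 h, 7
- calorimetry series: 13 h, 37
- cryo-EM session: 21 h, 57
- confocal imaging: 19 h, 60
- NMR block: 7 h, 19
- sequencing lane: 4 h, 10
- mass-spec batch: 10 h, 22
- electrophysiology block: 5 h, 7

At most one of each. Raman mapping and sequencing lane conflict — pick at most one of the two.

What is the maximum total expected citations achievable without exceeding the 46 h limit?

129

Ranking by ratio (expected citations/h): confocal imaging 3.16, calorimetry series 2.85, cryo-EM session 2.71.
Taking calorimetry series + confocal imaging + sequencing lane + mass-spec batch: 46 h used, 129 in expected citations.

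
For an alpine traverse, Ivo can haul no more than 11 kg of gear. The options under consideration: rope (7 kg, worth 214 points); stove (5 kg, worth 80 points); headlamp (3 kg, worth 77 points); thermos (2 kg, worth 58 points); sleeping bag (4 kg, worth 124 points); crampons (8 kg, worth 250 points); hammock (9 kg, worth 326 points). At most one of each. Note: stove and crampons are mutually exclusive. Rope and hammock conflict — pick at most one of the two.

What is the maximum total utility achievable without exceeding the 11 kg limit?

Density check — hammock 36.22, crampons 31.25, sleeping bag 31.00 are the best per kg.
Best packing: thermos + hammock — 11 kg, 384 total.

384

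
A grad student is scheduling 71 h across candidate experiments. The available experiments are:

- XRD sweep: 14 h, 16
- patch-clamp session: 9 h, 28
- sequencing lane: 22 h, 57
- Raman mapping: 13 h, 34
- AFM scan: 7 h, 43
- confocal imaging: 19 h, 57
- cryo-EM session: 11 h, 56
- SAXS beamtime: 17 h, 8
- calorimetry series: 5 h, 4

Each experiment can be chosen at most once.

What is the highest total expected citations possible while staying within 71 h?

241

The ratio heuristic lands on patch-clamp session + Raman mapping + AFM scan + confocal imaging + cryo-EM session + calorimetry series (222) but leaves 7 h idle.
Replace Raman mapping and calorimetry series with sequencing lane: the trade gains 19 net, giving 241 at 68 h.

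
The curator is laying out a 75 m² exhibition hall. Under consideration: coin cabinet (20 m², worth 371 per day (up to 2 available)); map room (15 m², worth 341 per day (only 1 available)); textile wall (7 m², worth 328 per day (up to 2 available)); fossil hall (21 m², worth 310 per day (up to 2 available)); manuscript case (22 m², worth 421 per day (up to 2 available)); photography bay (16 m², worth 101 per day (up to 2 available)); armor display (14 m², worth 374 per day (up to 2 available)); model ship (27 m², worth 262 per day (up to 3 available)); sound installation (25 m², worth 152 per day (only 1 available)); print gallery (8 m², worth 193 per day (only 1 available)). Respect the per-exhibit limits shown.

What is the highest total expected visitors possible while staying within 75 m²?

2018

Density check — textile wall 46.86, armor display 26.71, print gallery 24.12 are the best per m².
A density-first pass picks map room + 2×textile wall + 2×armor display + print gallery — 1938 at 65 m².
The 15 m² tied up in map room is better spent on manuscript case — total rises to 2018 (72 m²).
No other feasible combination exceeds 2018.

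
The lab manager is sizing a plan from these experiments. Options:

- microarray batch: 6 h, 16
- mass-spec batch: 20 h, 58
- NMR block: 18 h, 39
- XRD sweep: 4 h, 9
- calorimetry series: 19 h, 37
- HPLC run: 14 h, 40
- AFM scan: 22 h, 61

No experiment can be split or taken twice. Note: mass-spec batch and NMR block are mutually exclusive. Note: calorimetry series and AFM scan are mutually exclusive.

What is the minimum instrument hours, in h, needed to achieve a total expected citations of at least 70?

26

Look for the lowest-instrument combination reaching 70.
microarray batch + mass-spec batch: 74 expected citations at 26 h.
No combination under 26 h hits 70.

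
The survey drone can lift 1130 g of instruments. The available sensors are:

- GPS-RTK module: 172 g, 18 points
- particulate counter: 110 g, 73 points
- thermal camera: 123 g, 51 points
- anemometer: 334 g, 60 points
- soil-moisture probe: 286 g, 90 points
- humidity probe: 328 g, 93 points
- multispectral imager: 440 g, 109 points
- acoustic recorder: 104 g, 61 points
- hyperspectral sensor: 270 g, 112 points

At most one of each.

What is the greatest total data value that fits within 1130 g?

429

Ranking by ratio (data value/g): particulate counter 0.66, acoustic recorder 0.59, hyperspectral sensor 0.41.
Greedy by ratio would take GPS-RTK module + particulate counter + thermal camera + soil-moisture probe + acoustic recorder + hyperspectral sensor: 1065 g used, total 405.
Replace GPS-RTK module and thermal camera with humidity probe: the trade gains 24 net, giving 429 at 1098 g.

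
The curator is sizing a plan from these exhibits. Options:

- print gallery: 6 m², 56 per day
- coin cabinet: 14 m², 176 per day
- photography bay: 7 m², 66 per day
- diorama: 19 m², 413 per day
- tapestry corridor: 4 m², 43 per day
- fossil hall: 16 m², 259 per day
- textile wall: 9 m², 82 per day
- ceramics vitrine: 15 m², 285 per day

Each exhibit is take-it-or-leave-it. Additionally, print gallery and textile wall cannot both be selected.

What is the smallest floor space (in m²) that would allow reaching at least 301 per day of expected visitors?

Look for the lowest-floor combination reaching 301.
diorama reaches 413 using 19 m².
No combination under 19 m² hits 301.

19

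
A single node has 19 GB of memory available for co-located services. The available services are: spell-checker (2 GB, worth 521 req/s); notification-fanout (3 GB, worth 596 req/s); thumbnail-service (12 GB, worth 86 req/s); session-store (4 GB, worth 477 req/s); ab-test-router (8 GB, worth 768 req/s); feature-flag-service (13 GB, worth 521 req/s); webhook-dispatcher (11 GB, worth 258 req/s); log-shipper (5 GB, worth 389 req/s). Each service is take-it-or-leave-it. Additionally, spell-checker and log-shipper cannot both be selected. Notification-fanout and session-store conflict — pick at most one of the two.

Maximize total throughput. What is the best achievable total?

Best packing: spell-checker + notification-fanout + ab-test-router — 13 GB, 1885 total.
That's the maximum — no feasible swap from here does better than 1885.

1885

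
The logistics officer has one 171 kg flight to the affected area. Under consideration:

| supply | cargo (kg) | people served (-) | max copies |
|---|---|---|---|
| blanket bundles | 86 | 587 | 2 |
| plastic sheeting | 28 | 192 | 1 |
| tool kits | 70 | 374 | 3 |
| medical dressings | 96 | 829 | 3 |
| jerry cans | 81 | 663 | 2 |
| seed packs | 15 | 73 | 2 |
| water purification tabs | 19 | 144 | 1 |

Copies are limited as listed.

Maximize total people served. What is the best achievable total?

A density-first pass picks plastic sheeting + medical dressings + seed packs + water purification tabs — 1238 at 158 kg.
A better packing is 2×jerry cans: 162 kg, total 1326.
The spare 9 kg is too small for any remaining supply, and no exchange beats 1326.

1326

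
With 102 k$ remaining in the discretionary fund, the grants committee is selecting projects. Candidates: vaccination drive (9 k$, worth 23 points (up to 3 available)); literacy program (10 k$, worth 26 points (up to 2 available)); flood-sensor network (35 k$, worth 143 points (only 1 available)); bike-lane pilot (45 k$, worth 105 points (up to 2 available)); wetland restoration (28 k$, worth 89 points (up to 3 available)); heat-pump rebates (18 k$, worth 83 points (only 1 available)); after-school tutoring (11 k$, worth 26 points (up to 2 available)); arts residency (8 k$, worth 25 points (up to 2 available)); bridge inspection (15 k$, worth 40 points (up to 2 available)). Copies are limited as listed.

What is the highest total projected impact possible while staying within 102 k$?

Greedy by ratio would take flood-sensor network + wetland restoration + heat-pump rebates + 2×arts residency: 97 k$ used, total 365.
Replace 2×arts residency with literacy program + after-school tutoring: the trade gains 2 net, giving 367 at 102 k$.
Nothing else within 102 k$ beats 367.

367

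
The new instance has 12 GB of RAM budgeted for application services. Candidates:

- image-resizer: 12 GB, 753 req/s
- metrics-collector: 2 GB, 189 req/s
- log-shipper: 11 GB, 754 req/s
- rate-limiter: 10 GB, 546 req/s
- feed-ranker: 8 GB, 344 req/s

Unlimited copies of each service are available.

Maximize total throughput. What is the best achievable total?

Ranking by ratio (throughput/GB): metrics-collector 94.50, log-shipper 68.55, image-resizer 62.75.
Taking 6×metrics-collector: 12 GB used, 1134 in throughput.
Nothing else within 12 GB beats 1134.

1134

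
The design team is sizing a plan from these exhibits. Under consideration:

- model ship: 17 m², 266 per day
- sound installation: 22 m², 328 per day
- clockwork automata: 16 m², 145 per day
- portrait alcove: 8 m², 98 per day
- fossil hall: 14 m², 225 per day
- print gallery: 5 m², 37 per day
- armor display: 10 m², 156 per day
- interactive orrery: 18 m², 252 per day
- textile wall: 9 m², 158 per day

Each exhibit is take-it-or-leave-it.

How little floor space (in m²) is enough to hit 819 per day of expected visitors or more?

53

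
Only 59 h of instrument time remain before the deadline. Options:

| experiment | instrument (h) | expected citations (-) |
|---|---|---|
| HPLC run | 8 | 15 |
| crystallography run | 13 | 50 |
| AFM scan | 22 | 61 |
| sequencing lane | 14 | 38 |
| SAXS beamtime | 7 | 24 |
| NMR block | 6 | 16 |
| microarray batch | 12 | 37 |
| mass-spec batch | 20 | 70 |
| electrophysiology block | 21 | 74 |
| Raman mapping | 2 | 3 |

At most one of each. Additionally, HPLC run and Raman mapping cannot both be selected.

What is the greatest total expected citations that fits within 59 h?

201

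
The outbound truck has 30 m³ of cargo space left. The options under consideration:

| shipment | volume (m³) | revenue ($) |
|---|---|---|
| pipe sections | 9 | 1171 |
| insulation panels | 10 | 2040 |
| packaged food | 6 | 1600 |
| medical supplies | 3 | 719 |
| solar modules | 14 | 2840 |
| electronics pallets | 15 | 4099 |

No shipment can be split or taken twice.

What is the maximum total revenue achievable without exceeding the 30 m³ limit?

6939

By revenue per m³: electronics pallets 273.27, packaged food 266.67, medical supplies 239.67, insulation panels 204.00 lead.
Filling by ratio: packaged food + medical supplies + electronics pallets for 6418, with 6 m³ left unused.
Replace packaged food and medical supplies with solar modules: the trade gains 521 net, giving 6939 at 29 m³.
Nothing else within 30 m³ beats 6939.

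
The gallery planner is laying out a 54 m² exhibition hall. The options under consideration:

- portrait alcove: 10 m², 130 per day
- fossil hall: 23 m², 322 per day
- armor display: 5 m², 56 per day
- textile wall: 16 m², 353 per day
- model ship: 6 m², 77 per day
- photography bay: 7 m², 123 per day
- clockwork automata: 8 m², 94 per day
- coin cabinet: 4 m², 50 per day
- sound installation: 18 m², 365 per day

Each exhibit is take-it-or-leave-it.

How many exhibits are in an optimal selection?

Best achievable expected visitors is 991.
armor display + textile wall + photography bay + clockwork automata + sound installation hits 991 at 54 m².
Every optimal selection uses 5 exhibits.

5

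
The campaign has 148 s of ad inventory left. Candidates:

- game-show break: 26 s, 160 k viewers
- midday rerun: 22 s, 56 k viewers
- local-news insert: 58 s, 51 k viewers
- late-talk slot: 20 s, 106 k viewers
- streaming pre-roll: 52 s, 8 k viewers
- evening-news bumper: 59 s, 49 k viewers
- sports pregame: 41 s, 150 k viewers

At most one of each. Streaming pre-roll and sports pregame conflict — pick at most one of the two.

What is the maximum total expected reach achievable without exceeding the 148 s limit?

472

Taking game-show break + midday rerun + late-talk slot + sports pregame: 109 s used, 472 in expected reach.
An exhaustive check of the 128 subsets confirms 472.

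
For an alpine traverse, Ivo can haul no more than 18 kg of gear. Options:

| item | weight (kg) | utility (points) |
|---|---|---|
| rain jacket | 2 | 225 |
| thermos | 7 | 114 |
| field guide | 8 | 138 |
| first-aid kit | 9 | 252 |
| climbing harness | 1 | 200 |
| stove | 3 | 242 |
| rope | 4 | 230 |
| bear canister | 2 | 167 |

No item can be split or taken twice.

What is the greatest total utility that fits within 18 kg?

1086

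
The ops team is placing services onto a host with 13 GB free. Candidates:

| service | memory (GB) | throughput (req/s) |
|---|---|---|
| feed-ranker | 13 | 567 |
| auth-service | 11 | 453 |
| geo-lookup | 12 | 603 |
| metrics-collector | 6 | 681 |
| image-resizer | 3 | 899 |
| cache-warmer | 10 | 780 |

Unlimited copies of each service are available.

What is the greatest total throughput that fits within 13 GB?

3596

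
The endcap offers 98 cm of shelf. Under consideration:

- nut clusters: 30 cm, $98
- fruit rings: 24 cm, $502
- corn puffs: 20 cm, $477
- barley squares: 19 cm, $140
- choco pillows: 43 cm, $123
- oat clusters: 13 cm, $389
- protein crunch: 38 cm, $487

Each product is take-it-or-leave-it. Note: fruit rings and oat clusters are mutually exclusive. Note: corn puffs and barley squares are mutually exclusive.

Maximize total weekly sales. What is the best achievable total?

By weekly sales per cm: oat clusters 29.92, corn puffs 23.85, fruit rings 20.92 lead.
Fruit rings + corn puffs + protein crunch uses 82 of the 98 cm and totals 1466.
Runner-up corn puffs + oat clusters + protein crunch tops out at 1353.

1466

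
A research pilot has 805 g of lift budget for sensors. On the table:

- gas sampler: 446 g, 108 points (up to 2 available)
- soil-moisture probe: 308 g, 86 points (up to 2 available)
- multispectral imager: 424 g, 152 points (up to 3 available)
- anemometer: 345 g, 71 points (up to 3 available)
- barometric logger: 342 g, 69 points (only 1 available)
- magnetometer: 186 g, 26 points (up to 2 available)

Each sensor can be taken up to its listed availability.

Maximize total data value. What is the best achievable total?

238

Ranking by ratio (data value/g): multispectral imager 0.36, soil-moisture probe 0.28, gas sampler 0.24.
The ratio ordering already packs tightly: soil-moisture probe + multispectral imager, 732 g, 238.
Every other selection either busts 805 g or exceeds an availability limit or fails to beat 238.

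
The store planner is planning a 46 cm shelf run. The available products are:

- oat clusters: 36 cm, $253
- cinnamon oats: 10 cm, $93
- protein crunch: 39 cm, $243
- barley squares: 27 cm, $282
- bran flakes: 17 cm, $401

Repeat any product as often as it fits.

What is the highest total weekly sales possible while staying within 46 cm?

Ranking by ratio (weekly sales/cm): bran flakes 23.59, barley squares 10.44, cinnamon oats 9.30.
Best packing: cinnamon oats + 2×bran flakes — 44 cm, 895 total.
No other feasible combination exceeds 895.

895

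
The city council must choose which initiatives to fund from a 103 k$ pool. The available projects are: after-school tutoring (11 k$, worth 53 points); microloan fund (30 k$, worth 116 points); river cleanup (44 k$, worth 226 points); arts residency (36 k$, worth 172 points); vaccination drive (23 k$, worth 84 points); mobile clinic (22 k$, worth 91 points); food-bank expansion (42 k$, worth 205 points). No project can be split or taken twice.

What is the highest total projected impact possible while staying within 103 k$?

489

Ranking by ratio (projected impact/k$): river cleanup 5.14, food-bank expansion 4.88, after-school tutoring 4.82, arts residency 4.78.
A density-first pass picks after-school tutoring + river cleanup + food-bank expansion — 484 at 97 k$.
The 53 k$ tied up in after-school tutoring and food-bank expansion is better spent on arts residency + mobile clinic — total rises to 489 (102 k$).
No other feasible combination exceeds 489.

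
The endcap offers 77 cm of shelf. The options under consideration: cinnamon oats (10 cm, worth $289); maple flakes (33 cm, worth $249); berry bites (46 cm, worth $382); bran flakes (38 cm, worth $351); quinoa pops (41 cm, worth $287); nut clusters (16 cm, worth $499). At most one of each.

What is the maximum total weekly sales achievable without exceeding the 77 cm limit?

The ratio heuristic lands on cinnamon oats + bran flakes + nut clusters (1139) but leaves 13 cm idle.
Replace bran flakes with berry bites: the trade gains 31 net, giving 1170 at 72 cm.

1170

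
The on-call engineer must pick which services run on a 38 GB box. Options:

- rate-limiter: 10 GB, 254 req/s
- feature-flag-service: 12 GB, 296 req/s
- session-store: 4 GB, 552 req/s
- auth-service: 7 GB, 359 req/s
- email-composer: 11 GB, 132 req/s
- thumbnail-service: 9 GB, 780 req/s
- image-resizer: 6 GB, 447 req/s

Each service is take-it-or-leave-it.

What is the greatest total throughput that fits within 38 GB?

2434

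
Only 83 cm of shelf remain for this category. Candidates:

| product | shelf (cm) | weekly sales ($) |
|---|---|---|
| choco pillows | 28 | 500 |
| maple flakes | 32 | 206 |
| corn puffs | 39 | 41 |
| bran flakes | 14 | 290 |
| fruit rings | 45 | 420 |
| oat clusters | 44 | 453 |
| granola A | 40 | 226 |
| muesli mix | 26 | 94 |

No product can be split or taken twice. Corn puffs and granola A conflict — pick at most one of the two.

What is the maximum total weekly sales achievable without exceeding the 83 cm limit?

The ratio heuristic lands on choco pillows + maple flakes + bran flakes (996) but leaves 9 cm idle.
Replace maple flakes with granola A: the trade gains 20 net, giving 1016 at 82 cm.
Runner-up choco pillows + maple flakes + bran flakes tops out at 996.

1016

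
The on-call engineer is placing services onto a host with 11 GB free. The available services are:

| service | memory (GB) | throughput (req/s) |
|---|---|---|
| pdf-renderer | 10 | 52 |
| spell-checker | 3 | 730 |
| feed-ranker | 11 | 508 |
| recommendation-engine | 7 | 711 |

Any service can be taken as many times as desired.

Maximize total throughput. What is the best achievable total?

2190

The ratio ordering already packs tightly: 3×spell-checker, 9 GB, 2190.
Every other selection either busts 11 GB or fails to beat 2190.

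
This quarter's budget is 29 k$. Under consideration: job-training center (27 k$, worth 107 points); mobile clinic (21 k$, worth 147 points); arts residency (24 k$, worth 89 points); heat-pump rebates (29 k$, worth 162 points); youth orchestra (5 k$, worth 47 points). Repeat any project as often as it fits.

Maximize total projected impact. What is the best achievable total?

235

5×youth orchestra uses 25 of the 29 k$ and totals 235.
The spare 4 k$ is too small for any remaining project, and no exchange beats 235.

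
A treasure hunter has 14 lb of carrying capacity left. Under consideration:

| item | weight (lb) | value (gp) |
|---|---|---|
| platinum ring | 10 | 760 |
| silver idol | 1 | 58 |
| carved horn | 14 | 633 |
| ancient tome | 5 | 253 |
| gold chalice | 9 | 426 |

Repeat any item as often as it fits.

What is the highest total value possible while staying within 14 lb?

Platinum ring + 4×silver idol uses 14 of the 14 lb and totals 992.

992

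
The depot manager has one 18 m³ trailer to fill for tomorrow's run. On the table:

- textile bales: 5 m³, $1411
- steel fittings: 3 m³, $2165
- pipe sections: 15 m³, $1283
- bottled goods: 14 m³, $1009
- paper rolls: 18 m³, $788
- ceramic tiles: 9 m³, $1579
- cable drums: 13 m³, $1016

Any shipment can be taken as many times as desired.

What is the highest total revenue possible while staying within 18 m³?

Density check — steel fittings 721.67, textile bales 282.20, ceramic tiles 175.44 are the best per m³.
Taking 6×steel fittings: 18 m³ used, 12990 in revenue.

12990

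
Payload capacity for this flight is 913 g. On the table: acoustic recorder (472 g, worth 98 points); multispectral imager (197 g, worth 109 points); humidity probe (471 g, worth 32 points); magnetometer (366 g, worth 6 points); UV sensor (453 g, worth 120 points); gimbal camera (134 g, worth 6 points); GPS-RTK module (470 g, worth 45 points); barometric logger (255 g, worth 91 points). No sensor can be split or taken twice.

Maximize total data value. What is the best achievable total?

320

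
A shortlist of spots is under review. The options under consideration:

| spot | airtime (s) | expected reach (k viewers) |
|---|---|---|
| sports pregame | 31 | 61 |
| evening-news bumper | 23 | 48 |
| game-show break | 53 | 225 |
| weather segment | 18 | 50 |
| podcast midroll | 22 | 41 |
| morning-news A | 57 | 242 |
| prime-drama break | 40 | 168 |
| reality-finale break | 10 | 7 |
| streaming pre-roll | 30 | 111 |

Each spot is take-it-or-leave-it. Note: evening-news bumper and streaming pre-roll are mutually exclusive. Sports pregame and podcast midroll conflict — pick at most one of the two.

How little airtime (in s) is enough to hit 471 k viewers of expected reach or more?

120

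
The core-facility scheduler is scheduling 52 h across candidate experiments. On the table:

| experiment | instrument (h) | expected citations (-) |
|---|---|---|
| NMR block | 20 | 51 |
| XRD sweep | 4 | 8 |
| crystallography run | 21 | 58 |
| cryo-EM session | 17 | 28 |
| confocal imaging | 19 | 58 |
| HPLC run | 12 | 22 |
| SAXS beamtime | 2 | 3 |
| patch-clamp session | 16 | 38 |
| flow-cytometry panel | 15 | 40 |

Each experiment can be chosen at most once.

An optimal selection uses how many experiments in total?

Best achievable expected citations is 139.
confocal imaging + SAXS beamtime + patch-clamp session + flow-cytometry panel hits 139 at 52 h.
Any selection reaching 139 contains exactly 4 experiments.

4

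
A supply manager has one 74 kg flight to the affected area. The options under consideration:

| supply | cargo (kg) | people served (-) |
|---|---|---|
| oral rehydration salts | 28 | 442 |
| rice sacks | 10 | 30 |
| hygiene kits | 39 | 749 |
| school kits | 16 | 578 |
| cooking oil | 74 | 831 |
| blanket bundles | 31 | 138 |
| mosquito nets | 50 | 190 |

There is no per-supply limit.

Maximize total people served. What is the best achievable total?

By people served per kg: school kits 36.12, hygiene kits 19.21, oral rehydration salts 15.79, cooking oil 11.23 lead.
Taking rice sacks + 4×school kits: 74 kg used, 2342 in people served.
Every other selection either busts 74 kg or fails to beat 2342.

2342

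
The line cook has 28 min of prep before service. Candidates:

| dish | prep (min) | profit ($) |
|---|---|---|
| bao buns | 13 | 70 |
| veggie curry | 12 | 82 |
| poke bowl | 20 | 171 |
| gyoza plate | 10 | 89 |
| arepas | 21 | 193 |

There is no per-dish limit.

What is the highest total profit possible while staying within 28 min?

Taking arepas: 21 min used, 193 in profit.
Every other selection either busts 28 min or fails to beat 193.

193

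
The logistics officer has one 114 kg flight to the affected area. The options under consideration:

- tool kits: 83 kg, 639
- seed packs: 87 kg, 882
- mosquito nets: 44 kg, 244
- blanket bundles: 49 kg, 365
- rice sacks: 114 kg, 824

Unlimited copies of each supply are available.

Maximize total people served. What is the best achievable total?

882

Density check — seed packs 10.14, tool kits 7.70, blanket bundles 7.45 are the best per kg.
Best packing: seed packs — 87 kg, 882 total.
Every other selection either busts 114 kg or fails to beat 882.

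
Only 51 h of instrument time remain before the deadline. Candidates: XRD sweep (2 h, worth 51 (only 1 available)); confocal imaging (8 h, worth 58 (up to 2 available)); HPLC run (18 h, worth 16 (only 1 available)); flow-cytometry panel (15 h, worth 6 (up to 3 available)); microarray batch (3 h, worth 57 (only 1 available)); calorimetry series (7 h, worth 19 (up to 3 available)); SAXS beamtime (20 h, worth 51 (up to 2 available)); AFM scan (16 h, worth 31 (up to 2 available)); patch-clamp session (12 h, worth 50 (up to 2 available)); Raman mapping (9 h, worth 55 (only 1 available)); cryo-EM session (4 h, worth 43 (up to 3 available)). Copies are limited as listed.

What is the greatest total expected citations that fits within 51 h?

427

Best packing: XRD sweep + 2×confocal imaging + microarray batch + calorimetry series + Raman mapping + 3×cryo-EM session — 49 h, 427 total.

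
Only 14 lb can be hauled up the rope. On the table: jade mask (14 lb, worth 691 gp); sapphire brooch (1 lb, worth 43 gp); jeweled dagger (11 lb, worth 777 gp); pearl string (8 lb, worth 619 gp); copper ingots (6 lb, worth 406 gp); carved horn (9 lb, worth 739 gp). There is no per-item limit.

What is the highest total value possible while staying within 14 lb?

1025

Ranking by ratio (value/lb): carved horn 82.11, pearl string 77.38, jeweled dagger 70.64, copper ingots 67.67.
Taking the top-ratio items first gives 5×sapphire brooch + carved horn for 954 (14 lb).
Dropping 5×sapphire brooch and carved horn frees 14 lb; slotting in pearl string + copper ingots (14 lb) lifts the total to 1025 at 14 lb.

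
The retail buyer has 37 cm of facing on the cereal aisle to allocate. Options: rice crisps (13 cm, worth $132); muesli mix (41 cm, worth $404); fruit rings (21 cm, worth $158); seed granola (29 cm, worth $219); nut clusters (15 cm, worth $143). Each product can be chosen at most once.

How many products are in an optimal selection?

2

Best achievable weekly sales is 301.
One optimal bundle: fruit rings + nut clusters (36 cm).
All optima have 2 products.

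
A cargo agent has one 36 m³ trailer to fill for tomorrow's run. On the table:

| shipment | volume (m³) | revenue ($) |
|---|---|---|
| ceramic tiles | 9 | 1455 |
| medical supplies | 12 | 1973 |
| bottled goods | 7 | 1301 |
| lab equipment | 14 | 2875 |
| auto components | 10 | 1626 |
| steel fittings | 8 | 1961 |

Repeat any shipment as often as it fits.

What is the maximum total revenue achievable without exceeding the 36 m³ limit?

Greedy by ratio would take 4×steel fittings: 32 m³ used, total 7844.
Dropping steel fittings frees 8 m³; slotting in medical supplies (12 m³) lifts the total to 7856 at 36 m³.
Every other selection either busts 36 m³ or fails to beat 7856.

7856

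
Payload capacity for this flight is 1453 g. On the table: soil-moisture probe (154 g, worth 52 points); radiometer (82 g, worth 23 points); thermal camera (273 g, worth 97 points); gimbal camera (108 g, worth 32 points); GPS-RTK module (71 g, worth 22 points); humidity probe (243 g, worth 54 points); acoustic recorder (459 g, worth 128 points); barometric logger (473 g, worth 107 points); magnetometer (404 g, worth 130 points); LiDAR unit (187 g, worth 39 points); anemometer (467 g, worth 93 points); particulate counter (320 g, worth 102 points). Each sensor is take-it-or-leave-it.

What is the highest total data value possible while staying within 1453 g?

458

Soil-moisture probe + radiometer + thermal camera + gimbal camera + GPS-RTK module + magnetometer + particulate counter uses 1412 of the 1453 g and totals 458.
The closest alternative, soil-moisture probe + radiometer + thermal camera + GPS-RTK module + acoustic recorder + magnetometer, reaches only 452.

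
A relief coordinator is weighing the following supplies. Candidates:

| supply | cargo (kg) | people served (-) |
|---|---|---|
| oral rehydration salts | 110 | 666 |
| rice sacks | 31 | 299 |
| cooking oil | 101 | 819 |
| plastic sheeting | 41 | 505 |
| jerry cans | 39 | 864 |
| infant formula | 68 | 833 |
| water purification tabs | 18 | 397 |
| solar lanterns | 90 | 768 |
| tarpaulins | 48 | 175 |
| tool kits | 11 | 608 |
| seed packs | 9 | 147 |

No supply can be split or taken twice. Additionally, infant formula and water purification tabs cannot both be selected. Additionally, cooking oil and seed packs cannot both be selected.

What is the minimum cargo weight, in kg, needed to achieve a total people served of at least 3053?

Look for the lowest-cargo combination reaching 3053.
rice sacks + plastic sheeting + jerry cans + infant formula + tool kits: 3109 people served at 190 kg.
Any bundle with less than 190 kg falls short of 3053.

190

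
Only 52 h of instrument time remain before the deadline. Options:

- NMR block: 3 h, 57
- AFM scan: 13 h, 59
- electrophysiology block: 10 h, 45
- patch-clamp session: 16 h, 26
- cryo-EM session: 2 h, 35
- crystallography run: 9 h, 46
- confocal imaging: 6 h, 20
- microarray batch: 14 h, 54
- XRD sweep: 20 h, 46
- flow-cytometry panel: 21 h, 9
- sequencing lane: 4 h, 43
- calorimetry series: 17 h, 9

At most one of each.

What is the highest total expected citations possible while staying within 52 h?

314

Density check — NMR block 19.00, cryo-EM session 17.50, sequencing lane 10.75, crystallography run 5.11 are the best per h.
Taking the top-ratio experiments first gives NMR block + AFM scan + electrophysiology block + cryo-EM session + crystallography run + confocal imaging + sequencing lane for 305 (47 h).
Dropping electrophysiology block frees 10 h; slotting in microarray batch (14 h) lifts the total to 314 at 51 h.
Every other selection either busts 52 h or fails to beat 314.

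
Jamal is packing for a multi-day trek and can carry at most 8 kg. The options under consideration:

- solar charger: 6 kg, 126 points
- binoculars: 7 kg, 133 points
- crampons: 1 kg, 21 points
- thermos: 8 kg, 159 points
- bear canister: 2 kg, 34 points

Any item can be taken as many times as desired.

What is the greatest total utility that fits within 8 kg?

Solar charger + 2×crampons uses 8 of the 8 kg and totals 168.
Every other selection either busts 8 kg or fails to beat 168.

168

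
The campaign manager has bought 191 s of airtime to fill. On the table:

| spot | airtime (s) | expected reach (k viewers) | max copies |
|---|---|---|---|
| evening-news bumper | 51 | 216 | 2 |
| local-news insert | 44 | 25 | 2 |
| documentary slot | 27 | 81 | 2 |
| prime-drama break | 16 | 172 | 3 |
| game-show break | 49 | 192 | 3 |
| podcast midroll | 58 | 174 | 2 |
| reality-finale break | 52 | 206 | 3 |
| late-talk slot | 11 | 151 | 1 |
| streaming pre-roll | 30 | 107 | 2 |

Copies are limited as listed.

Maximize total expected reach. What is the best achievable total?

Taking 2×evening-news bumper + 3×prime-drama break + late-talk slot + streaming pre-roll: 191 s used, 1206 in expected reach.

1206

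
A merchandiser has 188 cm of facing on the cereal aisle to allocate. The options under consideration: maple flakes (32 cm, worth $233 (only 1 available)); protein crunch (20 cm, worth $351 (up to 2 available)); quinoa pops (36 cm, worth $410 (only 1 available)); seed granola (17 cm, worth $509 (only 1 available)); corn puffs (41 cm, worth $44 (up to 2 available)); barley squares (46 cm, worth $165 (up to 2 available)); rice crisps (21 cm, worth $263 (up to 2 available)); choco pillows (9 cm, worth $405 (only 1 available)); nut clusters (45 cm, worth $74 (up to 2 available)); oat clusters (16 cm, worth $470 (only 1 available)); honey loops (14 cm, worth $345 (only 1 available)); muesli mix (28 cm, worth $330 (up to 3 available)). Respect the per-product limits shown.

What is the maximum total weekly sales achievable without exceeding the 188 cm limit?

Greedy by ratio would take 2×protein crunch + seed granola + 2×rice crisps + choco pillows + oat clusters + honey loops + muesli mix: 166 cm used, total 3287.
Dropping 2×rice crisps frees 42 cm; slotting in quinoa pops + muesli mix (64 cm) lifts the total to 3501 at 188 cm.

3501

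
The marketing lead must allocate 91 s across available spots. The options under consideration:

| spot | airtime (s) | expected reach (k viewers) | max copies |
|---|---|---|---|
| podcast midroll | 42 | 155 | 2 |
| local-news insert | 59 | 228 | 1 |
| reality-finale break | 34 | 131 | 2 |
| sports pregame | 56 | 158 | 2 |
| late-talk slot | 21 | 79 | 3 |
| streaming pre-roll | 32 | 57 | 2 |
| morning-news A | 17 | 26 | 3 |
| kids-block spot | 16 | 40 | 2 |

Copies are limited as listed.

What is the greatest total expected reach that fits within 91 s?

Taking the top-ratio spots first gives local-news insert + late-talk slot for 307 (80 s).
Dropping local-news insert frees 59 s; slotting in 2×reality-finale break (68 s) lifts the total to 341 at 89 s.
That's the maximum — no swap from here does better than 341.

341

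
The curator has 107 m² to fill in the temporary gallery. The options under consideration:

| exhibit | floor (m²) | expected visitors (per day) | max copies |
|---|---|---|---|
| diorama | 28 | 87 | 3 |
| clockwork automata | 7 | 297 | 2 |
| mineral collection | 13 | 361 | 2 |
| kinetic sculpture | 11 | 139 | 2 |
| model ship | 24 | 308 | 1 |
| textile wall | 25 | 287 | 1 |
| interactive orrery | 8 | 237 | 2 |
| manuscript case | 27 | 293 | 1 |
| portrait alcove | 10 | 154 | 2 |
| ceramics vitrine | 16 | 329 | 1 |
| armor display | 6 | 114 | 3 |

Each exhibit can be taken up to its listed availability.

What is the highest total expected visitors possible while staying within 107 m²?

2655

The ratio heuristic lands on 2×clockwork automata + 2×mineral collection + 2×interactive orrery + portrait alcove + ceramics vitrine + 3×armor display (2615) but leaves 7 m² idle.
Dropping armor display frees 6 m²; slotting in portrait alcove (10 m²) lifts the total to 2655 at 104 m².
The spare 3 m² is too small for any remaining exhibit, and no exchange beats 2655.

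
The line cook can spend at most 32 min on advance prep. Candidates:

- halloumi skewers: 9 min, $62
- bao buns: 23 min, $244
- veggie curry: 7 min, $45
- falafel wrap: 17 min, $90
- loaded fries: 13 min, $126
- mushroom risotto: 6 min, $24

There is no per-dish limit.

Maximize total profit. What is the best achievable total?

306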